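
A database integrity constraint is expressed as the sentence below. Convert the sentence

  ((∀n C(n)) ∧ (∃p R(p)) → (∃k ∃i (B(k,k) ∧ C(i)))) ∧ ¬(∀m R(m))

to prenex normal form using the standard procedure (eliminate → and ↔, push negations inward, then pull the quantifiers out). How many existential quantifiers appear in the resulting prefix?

First replace A → B with ¬A ∨ B.
  (¬((∀n C(n)) ∧ (∃p R(p))) ∨ (∃k ∃i (B(k,k) ∧ C(i)))) ∧ ¬(∀m R(m))
Move each ¬ inward, flipping quantifiers it crosses:
  ((∃n ¬C(n)) ∨ (∀p ¬R(p)) ∨ (∃k ∃i (B(k,k) ∧ C(i)))) ∧ (∃m ¬R(m))
All bound variables are already distinct, so no renaming is needed.
Finally move all quantifiers to the prefix:
  ∃n ∀p ∃k ∃i ∃m ((¬C(n) ∨ ¬R(p) ∨ B(k,k) ∧ C(i)) ∧ ¬R(m))
The prefix is ∃n ∀p ∃k ∃i ∃m: 1 universal, 4 existential.

4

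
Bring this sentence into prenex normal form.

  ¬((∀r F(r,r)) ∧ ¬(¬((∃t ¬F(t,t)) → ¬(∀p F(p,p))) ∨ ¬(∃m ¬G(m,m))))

∃r ∃t ∀p ∀m (¬F(r,r) ∨ ¬F(t,t) ∧ F(p,p) ∨ G(m,m))

Rewrite implications/biconditionals: A → B as ¬A ∨ B.
  ¬((∀r F(r,r)) ∧ ¬(¬(¬(∃t ¬F(t,t)) ∨ ¬(∀p F(p,p))) ∨ ¬(∃m ¬G(m,m))))
Move each ¬ inward, flipping quantifiers it crosses:
  (∃r ¬F(r,r)) ∨ (∃t ¬F(t,t)) ∧ (∀p F(p,p)) ∨ (∀m G(m,m))
All bound variables are already distinct, so no renaming is needed.
Finally move all quantifiers to the prefix:
  ∃r ∃t ∀p ∀m (¬F(r,r) ∨ ¬F(t,t) ∧ F(p,p) ∨ G(m,m))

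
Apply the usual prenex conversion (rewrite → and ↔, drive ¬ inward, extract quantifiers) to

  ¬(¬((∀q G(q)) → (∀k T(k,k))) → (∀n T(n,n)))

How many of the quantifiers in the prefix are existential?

First replace A → B with ¬A ∨ B.
  ¬(¬¬(¬(∀q G(q)) ∨ (∀k T(k,k))) ∨ (∀n T(n,n)))
Move each ¬ inward, flipping quantifiers it crosses:
  (∀q G(q)) ∧ (∃k ¬T(k,k)) ∧ (∃n ¬T(n,n))
Finally move all quantifiers to the prefix:
  ∀q ∃k ∃n (G(q) ∧ ¬T(k,k) ∧ ¬T(n,n))
The prefix is ∀q ∃k ∃n: 1 universal, 2 existential.

2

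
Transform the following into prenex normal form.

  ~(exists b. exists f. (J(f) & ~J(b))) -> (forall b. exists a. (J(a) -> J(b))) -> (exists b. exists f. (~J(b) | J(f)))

First replace A → B with ¬A ∨ B.
  ~~(exists b. exists f. (J(f) & ~J(b))) | ~(forall b. exists a. (~J(a) | J(b))) | (exists b. exists f. (~J(b) | J(f)))
Move each ¬ inward, flipping quantifiers it crosses:
  (exists b. exists f. (J(f) & ~J(b))) | (exists b. forall a. (J(a) & ~J(b))) | (exists b. exists f. (~J(b) | J(f)))
Give each quantifier a distinct variable: b↦c, b↦w, f↦y.
  (exists b. exists f. (J(f) & ~J(b))) | (exists c. forall a. (J(a) & ~J(c))) | (exists w. exists y. (~J(w) | J(y)))
Finally move all quantifiers to the prefix:
  exists b. exists f. exists c. forall a. exists w. exists y. (J(f) & ~J(b) | J(a) & ~J(c) | ~J(w) | J(y))

exists b. exists f. exists c. forall a. exists w. exists y. (J(f) & ~J(b) | J(a) & ~J(c) | ~J(w) | J(y))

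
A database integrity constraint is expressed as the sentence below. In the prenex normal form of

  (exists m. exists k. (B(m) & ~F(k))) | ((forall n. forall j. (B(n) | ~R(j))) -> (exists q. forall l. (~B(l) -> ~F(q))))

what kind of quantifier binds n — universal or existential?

existential

First replace A → B with ¬A ∨ B.
  (exists m. exists k. (B(m) & ~F(k))) | ~(forall n. forall j. (B(n) | ~R(j))) | (exists q. forall l. (~~B(l) | ~F(q)))
Move each ¬ inward, flipping quantifiers it crosses:
  (exists m. exists k. (B(m) & ~F(k))) | (exists n. exists j. (~B(n) & R(j))) | (exists q. forall l. (B(l) | ~F(q)))
All bound variables are already distinct, so no renaming is needed.
Pull the quantifiers to the front (each side's bound variable is not free in the other side):
  exists m. exists k. exists n. exists j. exists q. forall l. (B(m) & ~F(k) | ~B(n) & R(j) | B(l) | ~F(q))
The quantifier forall n sits under an odd number of negations (counting the antecedent side of each →), so it flips to exists n.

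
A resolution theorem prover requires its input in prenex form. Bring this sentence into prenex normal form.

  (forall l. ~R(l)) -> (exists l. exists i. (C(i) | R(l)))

First replace A → B with ¬A ∨ B.
  ~(forall l. ~R(l)) | (exists l. exists i. (C(i) | R(l)))
Move each ¬ inward, flipping quantifiers it crosses:
  (exists l. R(l)) | (exists l. exists i. (C(i) | R(l)))
Standardize variables apart so no two quantifiers bind the same name: l↦z.
  (exists l. R(l)) | (exists z. exists i. (C(i) | R(z)))
Pull the quantifiers to the front (each side's bound variable is not free in the other side):
  exists l. exists z. exists i. (R(l) | C(i) | R(z))

exists l. exists z. exists i. (R(l) | C(i) | R(z))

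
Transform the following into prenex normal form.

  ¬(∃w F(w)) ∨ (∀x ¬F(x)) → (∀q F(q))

Eliminate → and ↔ using ¬ and ∨.
  ¬(¬(∃w F(w)) ∨ (∀x ¬F(x))) ∨ (∀q F(q))
Move each ¬ inward, flipping quantifiers it crosses:
  (∃w F(w)) ∧ (∃x F(x)) ∨ (∀q F(q))
Extract every quantifier outward, since the variables are now distinct and don't occur free across branches:
  ∃w ∃x ∀q (F(w) ∧ F(x) ∨ F(q))

∃w ∃x ∀q (F(w) ∧ F(x) ∨ F(q))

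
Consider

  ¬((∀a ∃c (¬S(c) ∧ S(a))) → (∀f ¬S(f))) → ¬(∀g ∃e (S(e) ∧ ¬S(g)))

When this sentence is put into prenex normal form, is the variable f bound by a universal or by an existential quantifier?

First replace A → B with ¬A ∨ B.
  ¬¬(¬(∀a ∃c (¬S(c) ∧ S(a))) ∨ (∀f ¬S(f))) ∨ ¬(∀g ∃e (S(e) ∧ ¬S(g)))
Push ¬ through the quantifiers and connectives to reach negation normal form:
  (∃a ∀c (S(c) ∨ ¬S(a))) ∨ (∀f ¬S(f)) ∨ (∃g ∀e (¬S(e) ∨ S(g)))
All bound variables are already distinct, so no renaming is needed.
Finally move all quantifiers to the prefix:
  ∃a ∀c ∀f ∃g ∀e (S(c) ∨ ¬S(a) ∨ ¬S(f) ∨ ¬S(e) ∨ S(g))
The quantifier ∀f sits under an even number of negations (counting the antecedent side of each →), so it remains universal.

universal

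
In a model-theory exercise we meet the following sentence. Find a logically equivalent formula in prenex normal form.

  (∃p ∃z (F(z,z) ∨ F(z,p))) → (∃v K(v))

∀p ∀z ∃v (¬F(z,z) ∧ ¬F(z,p) ∨ K(v))

Eliminate → and ↔ using ¬ and ∨.
  ¬(∃p ∃z (F(z,z) ∨ F(z,p))) ∨ (∃v K(v))
Move each ¬ inward, flipping quantifiers it crosses:
  (∀p ∀z (¬F(z,z) ∧ ¬F(z,p))) ∨ (∃v K(v))
All bound variables are already distinct, so no renaming is needed.
Finally move all quantifiers to the prefix:
  ∀p ∀z ∃v (¬F(z,z) ∧ ¬F(z,p) ∨ K(v))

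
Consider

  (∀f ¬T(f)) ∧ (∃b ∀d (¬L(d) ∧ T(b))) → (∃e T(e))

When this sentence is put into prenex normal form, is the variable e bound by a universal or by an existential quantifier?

First replace A → B with ¬A ∨ B.
  ¬((∀f ¬T(f)) ∧ (∃b ∀d (¬L(d) ∧ T(b)))) ∨ (∃e T(e))
Drive negations inward (¬∀x A ≡ ∃x ¬A, ¬∃x A ≡ ∀x ¬A, De Morgan for ∧/∨):
  (∃f T(f)) ∨ (∀b ∃d (L(d) ∨ ¬T(b))) ∨ (∃e T(e))
All bound variables are already distinct, so no renaming is needed.
Finally move all quantifiers to the prefix:
  ∃f ∀b ∃d ∃e (T(f) ∨ L(d) ∨ ¬T(b) ∨ T(e))
The quantifier ∃e sits under an even number of negations (counting the antecedent side of each →), so it remains existential.

existential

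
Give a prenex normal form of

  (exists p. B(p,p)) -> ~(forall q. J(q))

forall p. exists q. (~B(p,p) | ~J(q))

Rewrite implications/biconditionals: A → B as ¬A ∨ B.
  ~(exists p. B(p,p)) | ~(forall q. J(q))
Push ¬ through the quantifiers and connectives to reach negation normal form:
  (forall p. ~B(p,p)) | (exists q. ~J(q))
Finally move all quantifiers to the prefix:
  forall p. exists q. (~B(p,p) | ~J(q))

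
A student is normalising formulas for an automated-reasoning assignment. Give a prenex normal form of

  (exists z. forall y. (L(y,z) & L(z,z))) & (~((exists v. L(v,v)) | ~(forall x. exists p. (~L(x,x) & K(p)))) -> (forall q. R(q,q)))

Eliminate → and ↔ using ¬ and ∨.
  (exists z. forall y. (L(y,z) & L(z,z))) & (~~((exists v. L(v,v)) | ~(forall x. exists p. (~L(x,x) & K(p)))) | (forall q. R(q,q)))
Drive negations inward (¬∀x A ≡ ∃x ¬A, ¬∃x A ≡ ∀x ¬A, De Morgan for ∧/∨):
  (exists z. forall y. (L(y,z) & L(z,z))) & ((exists v. L(v,v)) | (exists x. forall p. (L(x,x) | ~K(p))) | (forall q. R(q,q)))
All bound variables are already distinct, so no renaming is needed.
Extract every quantifier outward, since the variables are now distinct and don't occur free across branches:
  exists z. forall y. exists v. exists x. forall p. forall q. (L(y,z) & L(z,z) & (L(v,v) | L(x,x) | ~K(p) | R(q,q)))

exists z. forall y. exists v. exists x. forall p. forall q. (L(y,z) & L(z,z) & (L(v,v) | L(x,x) | ~K(p) | R(q,q)))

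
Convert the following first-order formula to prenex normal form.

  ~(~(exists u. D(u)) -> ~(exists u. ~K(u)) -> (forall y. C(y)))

Eliminate → and ↔ using ¬ and ∨.
  ~(~~(exists u. D(u)) | ~~(exists u. ~K(u)) | (forall y. C(y)))
Move each ¬ inward, flipping quantifiers it crosses:
  (forall u. ~D(u)) & (forall u. K(u)) & (exists y. ~C(y))
Standardize variables apart so no two quantifiers bind the same name: u↦r.
  (forall u. ~D(u)) & (forall r. K(r)) & (exists y. ~C(y))
Pull the quantifiers to the front (each side's bound variable is not free in the other side):
  forall u. forall r. exists y. (~D(u) & K(r) & ~C(y))

forall u. forall r. exists y. (~D(u) & K(r) & ~C(y))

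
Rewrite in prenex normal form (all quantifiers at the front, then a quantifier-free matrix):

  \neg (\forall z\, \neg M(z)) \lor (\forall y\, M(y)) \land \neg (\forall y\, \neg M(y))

\exists z\, \forall y\, \exists v1\, (M(z) \lor M(y) \land M(v1))

Drive negations inward (¬∀x A ≡ ∃x ¬A, ¬∃x A ≡ ∀x ¬A, De Morgan for ∧/∨):
  (\exists z\, M(z)) \lor (\forall y\, M(y)) \land (\exists y\, M(y))
Standardize variables apart so no two quantifiers bind the same name: y↦v1.
  (\exists z\, M(z)) \lor (\forall y\, M(y)) \land (\exists v1\, M(v1))
Extract every quantifier outward, since the variables are now distinct and don't occur free across branches:
  \exists z\, \forall y\, \exists v1\, (M(z) \lor M(y) \land M(v1))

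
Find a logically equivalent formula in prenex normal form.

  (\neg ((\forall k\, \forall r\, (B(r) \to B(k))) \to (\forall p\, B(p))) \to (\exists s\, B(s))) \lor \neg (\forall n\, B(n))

First replace A → B with ¬A ∨ B.
  \neg \neg (\neg (\forall k\, \forall r\, (\neg B(r) \lor B(k))) \lor (\forall p\, B(p))) \lor (\exists s\, B(s)) \lor \neg (\forall n\, B(n))
Push ¬ through the quantifiers and connectives to reach negation normal form:
  (\exists k\, \exists r\, (B(r) \land \neg B(k))) \lor (\forall p\, B(p)) \lor (\exists s\, B(s)) \lor (\exists n\, \neg B(n))
All bound variables are already distinct, so no renaming is needed.
Finally move all quantifiers to the prefix:
  \exists k\, \exists r\, \forall p\, \exists s\, \exists n\, (B(r) \land \neg B(k) \lor B(p) \lor B(s) \lor \neg B(n))

\exists k\, \exists r\, \forall p\, \exists s\, \exists n\, (B(r) \land \neg B(k) \lor B(p) \lor B(s) \lor \neg B(n))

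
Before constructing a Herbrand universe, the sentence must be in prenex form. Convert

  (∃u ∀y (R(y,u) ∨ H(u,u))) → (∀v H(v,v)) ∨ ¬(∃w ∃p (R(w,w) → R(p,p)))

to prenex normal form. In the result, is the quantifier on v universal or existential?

universal

Rewrite implications/biconditionals: A → B as ¬A ∨ B.
  ¬(∃u ∀y (R(y,u) ∨ H(u,u))) ∨ (∀v H(v,v)) ∨ ¬(∃w ∃p (¬R(w,w) ∨ R(p,p)))
Push ¬ through the quantifiers and connectives to reach negation normal form:
  (∀u ∃y (¬R(y,u) ∧ ¬H(u,u))) ∨ (∀v H(v,v)) ∨ (∀w ∀p (R(w,w) ∧ ¬R(p,p)))
Finally move all quantifiers to the prefix:
  ∀u ∃y ∀v ∀w ∀p (¬R(y,u) ∧ ¬H(u,u) ∨ H(v,v) ∨ R(w,w) ∧ ¬R(p,p))
The quantifier ∀v sits under an even number of negations (counting the antecedent side of each →), so it remains universal.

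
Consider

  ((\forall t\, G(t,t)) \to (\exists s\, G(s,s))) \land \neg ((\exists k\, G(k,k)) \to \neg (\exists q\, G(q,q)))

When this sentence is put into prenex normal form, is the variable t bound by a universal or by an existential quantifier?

existential

Eliminate → and ↔ using ¬ and ∨.
  (\neg (\forall t\, G(t,t)) \lor (\exists s\, G(s,s))) \land \neg (\neg (\exists k\, G(k,k)) \lor \neg (\exists q\, G(q,q)))
Drive negations inward (¬∀x A ≡ ∃x ¬A, ¬∃x A ≡ ∀x ¬A, De Morgan for ∧/∨):
  ((\exists t\, \neg G(t,t)) \lor (\exists s\, G(s,s))) \land (\exists k\, G(k,k)) \land (\exists q\, G(q,q))
Extract every quantifier outward, since the variables are now distinct and don't occur free across branches:
  \exists t\, \exists s\, \exists k\, \exists q\, ((\neg G(t,t) \lor G(s,s)) \land G(k,k) \land G(q,q))
The quantifier \forall t sits under an odd number of negations (counting the antecedent side of each →), so it flips to \exists t.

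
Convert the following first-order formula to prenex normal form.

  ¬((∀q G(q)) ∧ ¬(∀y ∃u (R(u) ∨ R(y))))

∃q ∀y ∃u (¬G(q) ∨ R(u) ∨ R(y))

Move each ¬ inward, flipping quantifiers it crosses:
  (∃q ¬G(q)) ∨ (∀y ∃u (R(u) ∨ R(y)))
Finally move all quantifiers to the prefix:
  ∃q ∀y ∃u (¬G(q) ∨ R(u) ∨ R(y))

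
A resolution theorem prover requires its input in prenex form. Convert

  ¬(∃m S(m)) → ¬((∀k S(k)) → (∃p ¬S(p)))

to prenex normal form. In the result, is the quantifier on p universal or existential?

universal

Eliminate → and ↔ using ¬ and ∨.
  ¬¬(∃m S(m)) ∨ ¬(¬(∀k S(k)) ∨ (∃p ¬S(p)))
Move each ¬ inward, flipping quantifiers it crosses:
  (∃m S(m)) ∨ (∀k S(k)) ∧ (∀p S(p))
Finally move all quantifiers to the prefix:
  ∃m ∀k ∀p (S(m) ∨ S(k) ∧ S(p))
The quantifier ∃p sits under an odd number of negations (counting the antecedent side of each →), so it flips to ∀p.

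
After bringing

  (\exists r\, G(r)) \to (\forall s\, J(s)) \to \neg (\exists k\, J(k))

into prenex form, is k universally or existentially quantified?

universal

Eliminate → and ↔ using ¬ and ∨.
  \neg (\exists r\, G(r)) \lor \neg (\forall s\, J(s)) \lor \neg (\exists k\, J(k))
Move each ¬ inward, flipping quantifiers it crosses:
  (\forall r\, \neg G(r)) \lor (\exists s\, \neg J(s)) \lor (\forall k\, \neg J(k))
Pull the quantifiers to the front (each side's bound variable is not free in the other side):
  \forall r\, \exists s\, \forall k\, (\neg G(r) \lor \neg J(s) \lor \neg J(k))
The quantifier \exists k sits under an odd number of negations (counting the antecedent side of each →), so it flips to \forall k.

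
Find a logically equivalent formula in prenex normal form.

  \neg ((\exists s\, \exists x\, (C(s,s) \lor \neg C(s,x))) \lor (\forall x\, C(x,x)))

Push ¬ through the quantifiers and connectives to reach negation normal form:
  (\forall s\, \forall x\, (\neg C(s,s) \land C(s,x))) \land (\exists x\, \neg C(x,x))
Rename bound variables to avoid capture: x↦p.
  (\forall s\, \forall x\, (\neg C(s,s) \land C(s,x))) \land (\exists p\, \neg C(p,p))
Extract every quantifier outward, since the variables are now distinct and don't occur free across branches:
  \forall s\, \forall x\, \exists p\, (\neg C(s,s) \land C(s,x) \land \neg C(p,p))

\forall s\, \forall x\, \exists p\, (\neg C(s,s) \land C(s,x) \land \neg C(p,p))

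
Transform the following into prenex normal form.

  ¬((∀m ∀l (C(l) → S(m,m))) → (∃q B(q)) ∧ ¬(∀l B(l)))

First replace A → B with ¬A ∨ B.
  ¬(¬(∀m ∀l (¬C(l) ∨ S(m,m))) ∨ (∃q B(q)) ∧ ¬(∀l B(l)))
Push ¬ through the quantifiers and connectives to reach negation normal form:
  (∀m ∀l (¬C(l) ∨ S(m,m))) ∧ ((∀q ¬B(q)) ∨ (∀l B(l)))
Give each quantifier a distinct variable: l↦v.
  (∀m ∀l (¬C(l) ∨ S(m,m))) ∧ ((∀q ¬B(q)) ∨ (∀v B(v)))
Pull the quantifiers to the front (each side's bound variable is not free in the other side):
  ∀m ∀l ∀q ∀v ((¬C(l) ∨ S(m,m)) ∧ (¬B(q) ∨ B(v)))

∀m ∀l ∀q ∀v ((¬C(l) ∨ S(m,m)) ∧ (¬B(q) ∨ B(v)))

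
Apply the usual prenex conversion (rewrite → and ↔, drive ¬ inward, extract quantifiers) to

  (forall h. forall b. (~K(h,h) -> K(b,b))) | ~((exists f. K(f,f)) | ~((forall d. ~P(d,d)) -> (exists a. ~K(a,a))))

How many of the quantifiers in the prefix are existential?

2

First replace A → B with ¬A ∨ B.
  (forall h. forall b. (~~K(h,h) | K(b,b))) | ~((exists f. K(f,f)) | ~(~(forall d. ~P(d,d)) | (exists a. ~K(a,a))))
Move each ¬ inward, flipping quantifiers it crosses:
  (forall h. forall b. (K(h,h) | K(b,b))) | (forall f. ~K(f,f)) & ((exists d. P(d,d)) | (exists a. ~K(a,a)))
All bound variables are already distinct, so no renaming is needed.
Extract every quantifier outward, since the variables are now distinct and don't occur free across branches:
  forall h. forall b. forall f. exists d. exists a. (K(h,h) | K(b,b) | ~K(f,f) & (P(d,d) | ~K(a,a)))
The prefix is forall h forall b forall f exists d exists a: 3 universal, 2 existential.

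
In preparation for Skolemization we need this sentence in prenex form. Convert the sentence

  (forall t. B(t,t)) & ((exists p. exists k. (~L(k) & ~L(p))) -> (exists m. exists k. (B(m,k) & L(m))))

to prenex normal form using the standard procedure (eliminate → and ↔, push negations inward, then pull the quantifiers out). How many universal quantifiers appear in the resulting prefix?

Rewrite implications/biconditionals: A → B as ¬A ∨ B.
  (forall t. B(t,t)) & (~(exists p. exists k. (~L(k) & ~L(p))) | (exists m. exists k. (B(m,k) & L(m))))
Push ¬ through the quantifiers and connectives to reach negation normal form:
  (forall t. B(t,t)) & ((forall p. forall k. (L(k) | L(p))) | (exists m. exists k. (B(m,k) & L(m))))
Rename bound variables to avoid capture: k↦a.
  (forall t. B(t,t)) & ((forall p. forall k. (L(k) | L(p))) | (exists m. exists a. (B(m,a) & L(m))))
Finally move all quantifiers to the prefix:
  forall t. forall p. forall k. exists m. exists a. (B(t,t) & (L(k) | L(p) | B(m,a) & L(m)))
The prefix is forall t forall p forall k exists m exists a: 3 universal, 2 existential.

3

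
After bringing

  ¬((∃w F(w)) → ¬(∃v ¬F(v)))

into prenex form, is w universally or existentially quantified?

First replace A → B with ¬A ∨ B.
  ¬(¬(∃w F(w)) ∨ ¬(∃v ¬F(v)))
Drive negations inward (¬∀x A ≡ ∃x ¬A, ¬∃x A ≡ ∀x ¬A, De Morgan for ∧/∨):
  (∃w F(w)) ∧ (∃v ¬F(v))
All bound variables are already distinct, so no renaming is needed.
Extract every quantifier outward, since the variables are now distinct and don't occur free across branches:
  ∃w ∃v (F(w) ∧ ¬F(v))
The quantifier ∃w sits under an even number of negations (counting the antecedent side of each →), so it remains existential.

existential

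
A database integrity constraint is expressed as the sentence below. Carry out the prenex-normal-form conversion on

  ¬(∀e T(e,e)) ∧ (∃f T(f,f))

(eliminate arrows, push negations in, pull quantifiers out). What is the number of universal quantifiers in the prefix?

Push ¬ through the quantifiers and connectives to reach negation normal form:
  (∃e ¬T(e,e)) ∧ (∃f T(f,f))
Extract every quantifier outward, since the variables are now distinct and don't occur free across branches:
  ∃e ∃f (¬T(e,e) ∧ T(f,f))
The prefix is ∃e ∃f: 0 universal, 2 existential.

0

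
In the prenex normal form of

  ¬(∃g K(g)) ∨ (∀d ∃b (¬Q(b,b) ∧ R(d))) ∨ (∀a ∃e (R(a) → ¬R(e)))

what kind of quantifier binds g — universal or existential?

First replace A → B with ¬A ∨ B.
  ¬(∃g K(g)) ∨ (∀d ∃b (¬Q(b,b) ∧ R(d))) ∨ (∀a ∃e (¬R(a) ∨ ¬R(e)))
Push ¬ through the quantifiers and connectives to reach negation normal form:
  (∀g ¬K(g)) ∨ (∀d ∃b (¬Q(b,b) ∧ R(d))) ∨ (∀a ∃e (¬R(a) ∨ ¬R(e)))
Finally move all quantifiers to the prefix:
  ∀g ∀d ∃b ∀a ∃e (¬K(g) ∨ ¬Q(b,b) ∧ R(d) ∨ ¬R(a) ∨ ¬R(e))
The quantifier ∃g sits under an odd number of negations (counting the antecedent side of each →), so it flips to ∀g.

universal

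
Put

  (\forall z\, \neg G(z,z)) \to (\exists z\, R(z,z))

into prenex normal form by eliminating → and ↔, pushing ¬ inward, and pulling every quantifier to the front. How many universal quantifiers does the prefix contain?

0

First replace A → B with ¬A ∨ B.
  \neg (\forall z\, \neg G(z,z)) \lor (\exists z\, R(z,z))
Move each ¬ inward, flipping quantifiers it crosses:
  (\exists z\, G(z,z)) \lor (\exists z\, R(z,z))
Rename bound variables to avoid capture: z↦t.
  (\exists z\, G(z,z)) \lor (\exists t\, R(t,t))
Finally move all quantifiers to the prefix:
  \exists z\, \exists t\, (G(z,z) \lor R(t,t))
The prefix is \exists z \exists t: 0 universal, 2 existential.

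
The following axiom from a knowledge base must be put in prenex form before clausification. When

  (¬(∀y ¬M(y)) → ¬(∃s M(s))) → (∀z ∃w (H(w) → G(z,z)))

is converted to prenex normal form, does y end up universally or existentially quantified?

existential

Rewrite implications/biconditionals: A → B as ¬A ∨ B.
  ¬(¬¬(∀y ¬M(y)) ∨ ¬(∃s M(s))) ∨ (∀z ∃w (¬H(w) ∨ G(z,z)))
Drive negations inward (¬∀x A ≡ ∃x ¬A, ¬∃x A ≡ ∀x ¬A, De Morgan for ∧/∨):
  (∃y M(y)) ∧ (∃s M(s)) ∨ (∀z ∃w (¬H(w) ∨ G(z,z)))
All bound variables are already distinct, so no renaming is needed.
Finally move all quantifiers to the prefix:
  ∃y ∃s ∀z ∃w (M(y) ∧ M(s) ∨ ¬H(w) ∨ G(z,z))
The quantifier ∀y sits under an odd number of negations (counting the antecedent side of each →), so it flips to ∃y.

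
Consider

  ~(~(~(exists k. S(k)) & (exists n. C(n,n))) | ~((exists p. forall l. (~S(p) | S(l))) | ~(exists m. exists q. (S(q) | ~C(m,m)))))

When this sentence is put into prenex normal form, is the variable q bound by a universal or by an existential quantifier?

Move each ¬ inward, flipping quantifiers it crosses:
  (forall k. ~S(k)) & (exists n. C(n,n)) & ((exists p. forall l. (~S(p) | S(l))) | (forall m. forall q. (~S(q) & C(m,m))))
All bound variables are already distinct, so no renaming is needed.
Extract every quantifier outward, since the variables are now distinct and don't occur free across branches:
  forall k. exists n. exists p. forall l. forall m. forall q. (~S(k) & C(n,n) & (~S(p) | S(l) | ~S(q) & C(m,m)))
The quantifier exists q sits under an odd number of negations, so it flips to forall q.

universal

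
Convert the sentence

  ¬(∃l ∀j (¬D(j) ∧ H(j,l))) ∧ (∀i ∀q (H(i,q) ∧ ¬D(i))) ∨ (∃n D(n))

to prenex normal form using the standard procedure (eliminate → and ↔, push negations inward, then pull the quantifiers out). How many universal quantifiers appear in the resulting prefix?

Drive negations inward (¬∀x A ≡ ∃x ¬A, ¬∃x A ≡ ∀x ¬A, De Morgan for ∧/∨):
  (∀l ∃j (D(j) ∨ ¬H(j,l))) ∧ (∀i ∀q (H(i,q) ∧ ¬D(i))) ∨ (∃n D(n))
All bound variables are already distinct, so no renaming is needed.
Finally move all quantifiers to the prefix:
  ∀l ∃j ∀i ∀q ∃n ((D(j) ∨ ¬H(j,l)) ∧ H(i,q) ∧ ¬D(i) ∨ D(n))
The prefix is ∀l ∃j ∀i ∀q ∃n: 3 universal, 2 existential.

3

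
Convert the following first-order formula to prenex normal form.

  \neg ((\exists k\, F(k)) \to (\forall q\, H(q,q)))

\exists k\, \exists q\, (F(k) \land \neg H(q,q))

First replace A → B with ¬A ∨ B.
  \neg (\neg (\exists k\, F(k)) \lor (\forall q\, H(q,q)))
Push ¬ through the quantifiers and connectives to reach negation normal form:
  (\exists k\, F(k)) \land (\exists q\, \neg H(q,q))
All bound variables are already distinct, so no renaming is needed.
Finally move all quantifiers to the prefix:
  \exists k\, \exists q\, (F(k) \land \neg H(q,q))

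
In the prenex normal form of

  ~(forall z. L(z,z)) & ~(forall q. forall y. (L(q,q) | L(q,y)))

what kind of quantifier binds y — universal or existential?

Push ¬ through the quantifiers and connectives to reach negation normal form:
  (exists z. ~L(z,z)) & (exists q. exists y. (~L(q,q) & ~L(q,y)))
Finally move all quantifiers to the prefix:
  exists z. exists q. exists y. (~L(z,z) & ~L(q,q) & ~L(q,y))
The quantifier forall y sits under an odd number of negations, so it flips to exists y.

existential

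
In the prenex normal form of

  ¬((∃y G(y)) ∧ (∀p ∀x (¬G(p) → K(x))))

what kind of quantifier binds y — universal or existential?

universal

Rewrite implications/biconditionals: A → B as ¬A ∨ B.
  ¬((∃y G(y)) ∧ (∀p ∀x (¬¬G(p) ∨ K(x))))
Move each ¬ inward, flipping quantifiers it crosses:
  (∀y ¬G(y)) ∨ (∃p ∃x (¬G(p) ∧ ¬K(x)))
Pull the quantifiers to the front (each side's bound variable is not free in the other side):
  ∀y ∃p ∃x (¬G(y) ∨ ¬G(p) ∧ ¬K(x))
The quantifier ∃y sits under an odd number of negations (counting the antecedent side of each →), so it flips to ∀y.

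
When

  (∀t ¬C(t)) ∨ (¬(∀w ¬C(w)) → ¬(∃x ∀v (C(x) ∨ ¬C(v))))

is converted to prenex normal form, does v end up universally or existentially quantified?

Eliminate → and ↔ using ¬ and ∨.
  (∀t ¬C(t)) ∨ ¬¬(∀w ¬C(w)) ∨ ¬(∃x ∀v (C(x) ∨ ¬C(v)))
Drive negations inward (¬∀x A ≡ ∃x ¬A, ¬∃x A ≡ ∀x ¬A, De Morgan for ∧/∨):
  (∀t ¬C(t)) ∨ (∀w ¬C(w)) ∨ (∀x ∃v (¬C(x) ∧ C(v)))
All bound variables are already distinct, so no renaming is needed.
Pull the quantifiers to the front (each side's bound variable is not free in the other side):
  ∀t ∀w ∀x ∃v (¬C(t) ∨ ¬C(w) ∨ ¬C(x) ∧ C(v))
The quantifier ∀v sits under an odd number of negations (counting the antecedent side of each →), so it flips to ∃v.

existential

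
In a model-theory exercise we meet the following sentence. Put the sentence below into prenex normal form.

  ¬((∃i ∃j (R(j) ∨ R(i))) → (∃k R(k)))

∃i ∃j ∀k ((R(j) ∨ R(i)) ∧ ¬R(k))

Rewrite implications/biconditionals: A → B as ¬A ∨ B.
  ¬(¬(∃i ∃j (R(j) ∨ R(i))) ∨ (∃k R(k)))
Drive negations inward (¬∀x A ≡ ∃x ¬A, ¬∃x A ≡ ∀x ¬A, De Morgan for ∧/∨):
  (∃i ∃j (R(j) ∨ R(i))) ∧ (∀k ¬R(k))
Finally move all quantifiers to the prefix:
  ∃i ∃j ∀k ((R(j) ∨ R(i)) ∧ ¬R(k))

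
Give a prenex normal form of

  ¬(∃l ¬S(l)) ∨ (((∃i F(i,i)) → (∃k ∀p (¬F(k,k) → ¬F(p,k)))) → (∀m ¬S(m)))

∀l ∃i ∀k ∃p ∀m (S(l) ∨ F(i,i) ∧ ¬F(k,k) ∧ F(p,k) ∨ ¬S(m))

Eliminate → and ↔ using ¬ and ∨.
  ¬(∃l ¬S(l)) ∨ ¬(¬(∃i F(i,i)) ∨ (∃k ∀p (¬¬F(k,k) ∨ ¬F(p,k)))) ∨ (∀m ¬S(m))
Push ¬ through the quantifiers and connectives to reach negation normal form:
  (∀l S(l)) ∨ (∃i F(i,i)) ∧ (∀k ∃p (¬F(k,k) ∧ F(p,k))) ∨ (∀m ¬S(m))
Pull the quantifiers to the front (each side's bound variable is not free in the other side):
  ∀l ∃i ∀k ∃p ∀m (S(l) ∨ F(i,i) ∧ ¬F(k,k) ∧ F(p,k) ∨ ¬S(m))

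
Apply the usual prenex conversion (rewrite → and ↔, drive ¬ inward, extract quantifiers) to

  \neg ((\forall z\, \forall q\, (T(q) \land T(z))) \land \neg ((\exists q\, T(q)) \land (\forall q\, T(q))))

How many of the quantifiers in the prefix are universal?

1

Drive negations inward (¬∀x A ≡ ∃x ¬A, ¬∃x A ≡ ∀x ¬A, De Morgan for ∧/∨):
  (\exists z\, \exists q\, (\neg T(q) \lor \neg T(z))) \lor (\exists q\, T(q)) \land (\forall q\, T(q))
Standardize variables apart so no two quantifiers bind the same name: q↦y1, q↦u.
  (\exists z\, \exists q\, (\neg T(q) \lor \neg T(z))) \lor (\exists y1\, T(y1)) \land (\forall u\, T(u))
Pull the quantifiers to the front (each side's bound variable is not free in the other side):
  \exists z\, \exists q\, \exists y1\, \forall u\, (\neg T(q) \lor \neg T(z) \lor T(y1) \land T(u))
The prefix is \exists z \exists q \exists y1 \forall u: 1 universal, 3 existential.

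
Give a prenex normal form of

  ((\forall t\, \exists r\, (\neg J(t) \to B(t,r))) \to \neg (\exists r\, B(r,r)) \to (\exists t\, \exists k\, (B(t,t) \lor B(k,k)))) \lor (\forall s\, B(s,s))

\exists t\, \forall r\, \exists x\, \exists a\, \exists k\, \forall s\, (\neg J(t) \land \neg B(t,r) \lor B(x,x) \lor B(a,a) \lor B(k,k) \lor B(s,s))

First replace A → B with ¬A ∨ B.
  \neg (\forall t\, \exists r\, (\neg \neg J(t) \lor B(t,r))) \lor \neg \neg (\exists r\, B(r,r)) \lor (\exists t\, \exists k\, (B(t,t) \lor B(k,k))) \lor (\forall s\, B(s,s))
Push ¬ through the quantifiers and connectives to reach negation normal form:
  (\exists t\, \forall r\, (\neg J(t) \land \neg B(t,r))) \lor (\exists r\, B(r,r)) \lor (\exists t\, \exists k\, (B(t,t) \lor B(k,k))) \lor (\forall s\, B(s,s))
Rename bound variables to avoid capture: r↦x, t↦a.
  (\exists t\, \forall r\, (\neg J(t) \land \neg B(t,r))) \lor (\exists x\, B(x,x)) \lor (\exists a\, \exists k\, (B(a,a) \lor B(k,k))) \lor (\forall s\, B(s,s))
Finally move all quantifiers to the prefix:
  \exists t\, \forall r\, \exists x\, \exists a\, \exists k\, \forall s\, (\neg J(t) \land \neg B(t,r) \lor B(x,x) \lor B(a,a) \lor B(k,k) \lor B(s,s))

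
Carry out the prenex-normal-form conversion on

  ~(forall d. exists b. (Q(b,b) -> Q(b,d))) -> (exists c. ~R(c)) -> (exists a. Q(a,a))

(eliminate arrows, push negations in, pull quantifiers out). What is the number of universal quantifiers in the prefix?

First replace A → B with ¬A ∨ B.
  ~~(forall d. exists b. (~Q(b,b) | Q(b,d))) | ~(exists c. ~R(c)) | (exists a. Q(a,a))
Move each ¬ inward, flipping quantifiers it crosses:
  (forall d. exists b. (~Q(b,b) | Q(b,d))) | (forall c. R(c)) | (exists a. Q(a,a))
Extract every quantifier outward, since the variables are now distinct and don't occur free across branches:
  forall d. exists b. forall c. exists a. (~Q(b,b) | Q(b,d) | R(c) | Q(a,a))
The prefix is forall d exists b forall c exists a: 2 universal, 2 existential.

2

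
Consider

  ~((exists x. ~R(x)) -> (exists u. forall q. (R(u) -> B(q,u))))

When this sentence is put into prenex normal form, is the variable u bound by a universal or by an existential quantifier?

Eliminate → and ↔ using ¬ and ∨.
  ~(~(exists x. ~R(x)) | (exists u. forall q. (~R(u) | B(q,u))))
Move each ¬ inward, flipping quantifiers it crosses:
  (exists x. ~R(x)) & (forall u. exists q. (R(u) & ~B(q,u)))
All bound variables are already distinct, so no renaming is needed.
Finally move all quantifiers to the prefix:
  exists x. forall u. exists q. (~R(x) & R(u) & ~B(q,u))
The quantifier exists u sits under an odd number of negations (counting the antecedent side of each →), so it flips to forall u.

universal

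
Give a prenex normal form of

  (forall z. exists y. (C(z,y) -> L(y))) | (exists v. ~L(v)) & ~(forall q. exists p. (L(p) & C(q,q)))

Rewrite implications/biconditionals: A → B as ¬A ∨ B.
  (forall z. exists y. (~C(z,y) | L(y))) | (exists v. ~L(v)) & ~(forall q. exists p. (L(p) & C(q,q)))
Push ¬ through the quantifiers and connectives to reach negation normal form:
  (forall z. exists y. (~C(z,y) | L(y))) | (exists v. ~L(v)) & (exists q. forall p. (~L(p) | ~C(q,q)))
All bound variables are already distinct, so no renaming is needed.
Pull the quantifiers to the front (each side's bound variable is not free in the other side):
  forall z. exists y. exists v. exists q. forall p. (~C(z,y) | L(y) | ~L(v) & (~L(p) | ~C(q,q)))

forall z. exists y. exists v. exists q. forall p. (~C(z,y) | L(y) | ~L(v) & (~L(p) | ~C(q,q)))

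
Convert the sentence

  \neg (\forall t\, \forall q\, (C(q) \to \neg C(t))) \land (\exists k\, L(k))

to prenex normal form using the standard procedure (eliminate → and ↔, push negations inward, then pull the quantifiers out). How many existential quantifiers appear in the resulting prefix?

3

First replace A → B with ¬A ∨ B.
  \neg (\forall t\, \forall q\, (\neg C(q) \lor \neg C(t))) \land (\exists k\, L(k))
Move each ¬ inward, flipping quantifiers it crosses:
  (\exists t\, \exists q\, (C(q) \land C(t))) \land (\exists k\, L(k))
Pull the quantifiers to the front (each side's bound variable is not free in the other side):
  \exists t\, \exists q\, \exists k\, (C(q) \land C(t) \land L(k))
The prefix is \exists t \exists q \exists k: 0 universal, 3 existential.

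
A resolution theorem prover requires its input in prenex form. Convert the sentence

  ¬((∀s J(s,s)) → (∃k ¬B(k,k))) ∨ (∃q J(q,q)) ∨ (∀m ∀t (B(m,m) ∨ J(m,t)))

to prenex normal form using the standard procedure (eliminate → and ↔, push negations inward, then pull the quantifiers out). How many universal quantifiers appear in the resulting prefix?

Eliminate → and ↔ using ¬ and ∨.
  ¬(¬(∀s J(s,s)) ∨ (∃k ¬B(k,k))) ∨ (∃q J(q,q)) ∨ (∀m ∀t (B(m,m) ∨ J(m,t)))
Push ¬ through the quantifiers and connectives to reach negation normal form:
  (∀s J(s,s)) ∧ (∀k B(k,k)) ∨ (∃q J(q,q)) ∨ (∀m ∀t (B(m,m) ∨ J(m,t)))
All bound variables are already distinct, so no renaming is needed.
Pull the quantifiers to the front (each side's bound variable is not free in the other side):
  ∀s ∀k ∃q ∀m ∀t (J(s,s) ∧ B(k,k) ∨ J(q,q) ∨ B(m,m) ∨ J(m,t))
The prefix is ∀s ∀k ∃q ∀m ∀t: 4 universal, 1 existential.

4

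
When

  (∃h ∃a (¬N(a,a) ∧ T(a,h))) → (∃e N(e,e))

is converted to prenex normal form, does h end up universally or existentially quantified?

Eliminate → and ↔ using ¬ and ∨.
  ¬(∃h ∃a (¬N(a,a) ∧ T(a,h))) ∨ (∃e N(e,e))
Push ¬ through the quantifiers and connectives to reach negation normal form:
  (∀h ∀a (N(a,a) ∨ ¬T(a,h))) ∨ (∃e N(e,e))
All bound variables are already distinct, so no renaming is needed.
Extract every quantifier outward, since the variables are now distinct and don't occur free across branches:
  ∀h ∀a ∃e (N(a,a) ∨ ¬T(a,h) ∨ N(e,e))
The quantifier ∃h sits under an odd number of negations (counting the antecedent side of each →), so it flips to ∀h.

universal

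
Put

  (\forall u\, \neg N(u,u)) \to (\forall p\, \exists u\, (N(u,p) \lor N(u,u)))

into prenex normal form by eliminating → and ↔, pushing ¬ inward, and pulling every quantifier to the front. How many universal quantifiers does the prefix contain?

1

Eliminate → and ↔ using ¬ and ∨.
  \neg (\forall u\, \neg N(u,u)) \lor (\forall p\, \exists u\, (N(u,p) \lor N(u,u)))
Push ¬ through the quantifiers and connectives to reach negation normal form:
  (\exists u\, N(u,u)) \lor (\forall p\, \exists u\, (N(u,p) \lor N(u,u)))
Standardize variables apart so no two quantifiers bind the same name: u↦t.
  (\exists u\, N(u,u)) \lor (\forall p\, \exists t\, (N(t,p) \lor N(t,t)))
Finally move all quantifiers to the prefix:
  \exists u\, \forall p\, \exists t\, (N(u,u) \lor N(t,p) \lor N(t,t))
The prefix is \exists u \forall p \exists t: 1 universal, 2 existential.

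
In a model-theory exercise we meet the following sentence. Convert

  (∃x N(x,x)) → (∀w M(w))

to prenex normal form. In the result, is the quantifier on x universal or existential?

universal

Eliminate → and ↔ using ¬ and ∨.
  ¬(∃x N(x,x)) ∨ (∀w M(w))
Push ¬ through the quantifiers and connectives to reach negation normal form:
  (∀x ¬N(x,x)) ∨ (∀w M(w))
Pull the quantifiers to the front (each side's bound variable is not free in the other side):
  ∀x ∀w (¬N(x,x) ∨ M(w))
The quantifier ∃x sits under an odd number of negations (counting the antecedent side of each →), so it flips to ∀x.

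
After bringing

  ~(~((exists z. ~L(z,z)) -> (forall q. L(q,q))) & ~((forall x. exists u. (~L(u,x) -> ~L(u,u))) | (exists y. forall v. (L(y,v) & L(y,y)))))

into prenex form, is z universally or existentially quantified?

universal

First replace A → B with ¬A ∨ B.
  ~(~(~(exists z. ~L(z,z)) | (forall q. L(q,q))) & ~((forall x. exists u. (~~L(u,x) | ~L(u,u))) | (exists y. forall v. (L(y,v) & L(y,y)))))
Push ¬ through the quantifiers and connectives to reach negation normal form:
  (forall z. L(z,z)) | (forall q. L(q,q)) | (forall x. exists u. (L(u,x) | ~L(u,u))) | (exists y. forall v. (L(y,v) & L(y,y)))
All bound variables are already distinct, so no renaming is needed.
Pull the quantifiers to the front (each side's bound variable is not free in the other side):
  forall z. forall q. forall x. exists u. exists y. forall v. (L(z,z) | L(q,q) | L(u,x) | ~L(u,u) | L(y,v) & L(y,y))
The quantifier exists z sits under an odd number of negations (counting the antecedent side of each →), so it flips to forall z.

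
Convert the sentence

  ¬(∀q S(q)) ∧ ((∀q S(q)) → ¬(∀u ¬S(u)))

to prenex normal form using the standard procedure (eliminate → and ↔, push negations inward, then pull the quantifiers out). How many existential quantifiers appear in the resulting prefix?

Eliminate → and ↔ using ¬ and ∨.
  ¬(∀q S(q)) ∧ (¬(∀q S(q)) ∨ ¬(∀u ¬S(u)))
Move each ¬ inward, flipping quantifiers it crosses:
  (∃q ¬S(q)) ∧ ((∃q ¬S(q)) ∨ (∃u S(u)))
Give each quantifier a distinct variable: q↦x1.
  (∃q ¬S(q)) ∧ ((∃x1 ¬S(x1)) ∨ (∃u S(u)))
Pull the quantifiers to the front (each side's bound variable is not free in the other side):
  ∃q ∃x1 ∃u (¬S(q) ∧ (¬S(x1) ∨ S(u)))
The prefix is ∃q ∃x1 ∃u: 0 universal, 3 existential.

3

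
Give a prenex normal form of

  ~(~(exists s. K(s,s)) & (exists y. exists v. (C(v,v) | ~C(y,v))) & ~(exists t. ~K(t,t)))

Push ¬ through the quantifiers and connectives to reach negation normal form:
  (exists s. K(s,s)) | (forall y. forall v. (~C(v,v) & C(y,v))) | (exists t. ~K(t,t))
All bound variables are already distinct, so no renaming is needed.
Extract every quantifier outward, since the variables are now distinct and don't occur free across branches:
  exists s. forall y. forall v. exists t. (K(s,s) | ~C(v,v) & C(y,v) | ~K(t,t))

exists s. forall y. forall v. exists t. (K(s,s) | ~C(v,v) & C(y,v) | ~K(t,t))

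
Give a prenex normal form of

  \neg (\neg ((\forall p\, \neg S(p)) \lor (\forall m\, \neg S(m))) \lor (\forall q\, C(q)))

\forall p\, \forall m\, \exists q\, ((\neg S(p) \lor \neg S(m)) \land \neg C(q))

Push ¬ through the quantifiers and connectives to reach negation normal form:
  ((\forall p\, \neg S(p)) \lor (\forall m\, \neg S(m))) \land (\exists q\, \neg C(q))
All bound variables are already distinct, so no renaming is needed.
Extract every quantifier outward, since the variables are now distinct and don't occur free across branches:
  \forall p\, \forall m\, \exists q\, ((\neg S(p) \lor \neg S(m)) \land \neg C(q))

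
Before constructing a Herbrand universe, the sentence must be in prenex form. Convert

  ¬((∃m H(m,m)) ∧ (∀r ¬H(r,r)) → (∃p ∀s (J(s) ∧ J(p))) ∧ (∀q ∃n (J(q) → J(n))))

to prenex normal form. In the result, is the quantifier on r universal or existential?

universal

Eliminate → and ↔ using ¬ and ∨.
  ¬(¬((∃m H(m,m)) ∧ (∀r ¬H(r,r))) ∨ (∃p ∀s (J(s) ∧ J(p))) ∧ (∀q ∃n (¬J(q) ∨ J(n))))
Drive negations inward (¬∀x A ≡ ∃x ¬A, ¬∃x A ≡ ∀x ¬A, De Morgan for ∧/∨):
  (∃m H(m,m)) ∧ (∀r ¬H(r,r)) ∧ ((∀p ∃s (¬J(s) ∨ ¬J(p))) ∨ (∃q ∀n (J(q) ∧ ¬J(n))))
Extract every quantifier outward, since the variables are now distinct and don't occur free across branches:
  ∃m ∀r ∀p ∃s ∃q ∀n (H(m,m) ∧ ¬H(r,r) ∧ (¬J(s) ∨ ¬J(p) ∨ J(q) ∧ ¬J(n)))
The quantifier ∀r sits under an even number of negations (counting the antecedent side of each →), so it remains universal.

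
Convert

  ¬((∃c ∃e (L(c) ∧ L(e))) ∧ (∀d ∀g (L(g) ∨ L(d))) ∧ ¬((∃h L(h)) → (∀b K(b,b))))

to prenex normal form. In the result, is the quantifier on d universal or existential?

Eliminate → and ↔ using ¬ and ∨.
  ¬((∃c ∃e (L(c) ∧ L(e))) ∧ (∀d ∀g (L(g) ∨ L(d))) ∧ ¬(¬(∃h L(h)) ∨ (∀b K(b,b))))
Drive negations inward (¬∀x A ≡ ∃x ¬A, ¬∃x A ≡ ∀x ¬A, De Morgan for ∧/∨):
  (∀c ∀e (¬L(c) ∨ ¬L(e))) ∨ (∃d ∃g (¬L(g) ∧ ¬L(d))) ∨ (∀h ¬L(h)) ∨ (∀b K(b,b))
All bound variables are already distinct, so no renaming is needed.
Extract every quantifier outward, since the variables are now distinct and don't occur free across branches:
  ∀c ∀e ∃d ∃g ∀h ∀b (¬L(c) ∨ ¬L(e) ∨ ¬L(g) ∧ ¬L(d) ∨ ¬L(h) ∨ K(b,b))
The quantifier ∀d sits under an odd number of negations (counting the antecedent side of each →), so it flips to ∃d.

existential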